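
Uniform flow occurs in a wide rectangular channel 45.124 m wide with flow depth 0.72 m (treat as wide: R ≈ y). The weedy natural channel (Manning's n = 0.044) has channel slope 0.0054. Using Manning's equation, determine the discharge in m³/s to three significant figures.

43.6 m³/s

A = b·y = 45.124 × 0.72 = 32.49 m²
Wide channel: R ≈ y = 0.72 m
Q = (1/n)·A·R^(2/3)·S^(1/2) = (1/0.044) × 32.49 × 0.7200^(2/3) × 0.0054^(1/2) = 43.59 m³/s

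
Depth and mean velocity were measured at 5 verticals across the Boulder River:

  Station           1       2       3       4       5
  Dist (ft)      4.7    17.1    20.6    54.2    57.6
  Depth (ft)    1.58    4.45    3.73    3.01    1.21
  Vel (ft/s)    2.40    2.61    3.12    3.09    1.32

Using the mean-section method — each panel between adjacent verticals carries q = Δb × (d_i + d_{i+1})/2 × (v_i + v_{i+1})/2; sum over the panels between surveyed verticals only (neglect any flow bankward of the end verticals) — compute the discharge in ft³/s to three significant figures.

502 ft³/s

Panel 1-2: Δb = 12.4 ft, d̄ = (1.58+4.45)/2 = 3.015, v̄ = (2.40+2.61)/2 = 2.505 → q = 12.4×3.015×2.505 = 93.65 ft³/s
Panel 2-3: Δb = 3.5 ft, d̄ = (4.45+3.73)/2 = 4.09, v̄ = (2.61+3.12)/2 = 2.865 → q = 3.5×4.09×2.865 = 41.01 ft³/s
Panel 3-4: Δb = 33.6 ft, d̄ = (3.73+3.01)/2 = 3.37, v̄ = (3.12+3.09)/2 = 3.105 → q = 33.6×3.37×3.105 = 351.6 ft³/s
Panel 4-5: Δb = 3.4 ft, d̄ = (3.01+1.21)/2 = 2.11, v̄ = (3.09+1.32)/2 = 2.205 → q = 3.4×2.11×2.205 = 15.82 ft³/s
Q = Σ q = 502.1 ft³/s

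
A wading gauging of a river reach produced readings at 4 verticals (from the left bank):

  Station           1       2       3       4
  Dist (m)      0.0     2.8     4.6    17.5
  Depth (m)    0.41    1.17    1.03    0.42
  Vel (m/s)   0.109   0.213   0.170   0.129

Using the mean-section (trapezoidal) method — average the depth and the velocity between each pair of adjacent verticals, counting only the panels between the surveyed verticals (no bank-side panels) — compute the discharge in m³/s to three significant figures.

2.13 m³/s

Panel 1-2: Δb = 2.8 m, d̄ = (0.41+1.17)/2 = 0.79, v̄ = (0.109+0.213)/2 = 0.161 → q = 2.8×0.79×0.161 = 0.3561 m³/s
Panel 2-3: Δb = 1.8 m, d̄ = (1.17+1.03)/2 = 1.1, v̄ = (0.213+0.170)/2 = 0.1915 → q = 1.8×1.1×0.1915 = 0.3792 m³/s
Panel 3-4: Δb = 12.9 m, d̄ = (1.03+0.42)/2 = 0.725, v̄ = (0.170+0.129)/2 = 0.1495 → q = 12.9×0.725×0.1495 = 1.398 m³/s
Q = Σ q = 2.134 m³/s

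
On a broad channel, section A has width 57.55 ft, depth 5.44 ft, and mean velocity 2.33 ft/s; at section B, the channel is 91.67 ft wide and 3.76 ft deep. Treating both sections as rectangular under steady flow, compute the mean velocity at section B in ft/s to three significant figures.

Q = A₁V₁ = (57.55×5.44) × 2.33 = 729.5 ft³/s
A₂ = 91.67 × 3.76 = 344.7 ft²
V₂ = Q/A₂ = 729.5/344.7 = 2.116 ft/s

2.12 ft/s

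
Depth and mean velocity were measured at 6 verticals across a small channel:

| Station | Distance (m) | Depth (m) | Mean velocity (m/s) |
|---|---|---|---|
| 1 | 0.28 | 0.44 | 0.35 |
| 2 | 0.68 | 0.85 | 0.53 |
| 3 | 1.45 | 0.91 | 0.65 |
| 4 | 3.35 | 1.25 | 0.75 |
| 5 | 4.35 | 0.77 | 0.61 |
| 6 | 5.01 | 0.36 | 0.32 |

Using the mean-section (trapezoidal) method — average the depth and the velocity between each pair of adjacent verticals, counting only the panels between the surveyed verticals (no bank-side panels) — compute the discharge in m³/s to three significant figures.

2.81 m³/s

Panel 1-2: Δb = 0.4 m, d̄ = (0.44+0.85)/2 = 0.645, v̄ = (0.35+0.53)/2 = 0.44 → q = 0.4×0.645×0.44 = 0.1135 m³/s
Panel 2-3: Δb = 0.77 m, d̄ = (0.85+0.91)/2 = 0.88, v̄ = (0.53+0.65)/2 = 0.59 → q = 0.77×0.88×0.59 = 0.3998 m³/s
Panel 3-4: Δb = 1.9 m, d̄ = (0.91+1.25)/2 = 1.08, v̄ = (0.65+0.75)/2 = 0.7 → q = 1.9×1.08×0.7 = 1.436 m³/s
Panel 4-5: Δb = 1 m, d̄ = (1.25+0.77)/2 = 1.01, v̄ = (0.75+0.61)/2 = 0.68 → q = 1×1.01×0.68 = 0.6868 m³/s
Panel 5-6: Δb = 0.66 m, d̄ = (0.77+0.36)/2 = 0.565, v̄ = (0.61+0.32)/2 = 0.465 → q = 0.66×0.565×0.465 = 0.1734 m³/s
Q = Σ q = 2.810 m³/s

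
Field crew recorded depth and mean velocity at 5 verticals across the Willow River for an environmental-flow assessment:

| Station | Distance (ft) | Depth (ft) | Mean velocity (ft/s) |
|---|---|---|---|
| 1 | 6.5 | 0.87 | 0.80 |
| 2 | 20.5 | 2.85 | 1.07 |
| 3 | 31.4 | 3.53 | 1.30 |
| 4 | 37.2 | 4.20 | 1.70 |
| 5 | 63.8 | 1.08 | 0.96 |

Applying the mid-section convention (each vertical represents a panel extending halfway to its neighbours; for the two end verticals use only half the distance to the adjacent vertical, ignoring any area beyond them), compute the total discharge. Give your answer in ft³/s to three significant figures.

211 ft³/s

w_1 = (20.5 − 6.5)/2 = 7 ft; q_1 = 0.80 × 0.87 × 7 = 4.872 ft³/s
w_2 = (31.4 − 6.5)/2 = 12.45 ft; q_2 = 1.07 × 2.85 × 12.45 = 37.97 ft³/s
w_3 = (37.2 − 20.5)/2 = 8.35 ft; q_3 = 1.30 × 3.53 × 8.35 = 38.32 ft³/s
w_4 = (63.8 − 31.4)/2 = 16.2 ft; q_4 = 1.70 × 4.20 × 16.2 = 115.7 ft³/s
w_5 = (63.8 − 37.2)/2 = 13.3 ft; q_5 = 0.96 × 1.08 × 13.3 = 13.79 ft³/s
Q = Σ qᵢ = 210.6 ft³/s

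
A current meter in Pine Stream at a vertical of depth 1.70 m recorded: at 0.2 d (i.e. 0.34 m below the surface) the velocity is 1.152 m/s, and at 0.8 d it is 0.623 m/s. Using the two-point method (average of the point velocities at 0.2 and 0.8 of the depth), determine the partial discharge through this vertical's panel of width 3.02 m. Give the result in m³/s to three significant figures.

4.56 m³/s

v̄ = (1.152 + 0.623) / 2 = 0.8875 m/s
q = v̄ × d × w = 0.8875 × 1.70 × 3.02 = 4.556 m³/s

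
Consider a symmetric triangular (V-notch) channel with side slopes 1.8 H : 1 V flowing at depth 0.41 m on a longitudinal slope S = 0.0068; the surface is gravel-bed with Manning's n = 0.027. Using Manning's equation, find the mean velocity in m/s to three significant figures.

0.971 m/s

A = z·y² = 1.8×0.41² = 0.3026 m²
P = 2y√(1+z²) = 2×0.41×√(1+1.8²) = 1.688 m
R = A/P = 0.3026/1.688 = 0.1792 m
Q = (1/n)·A·R^(2/3)·S^(1/2) = (1/0.027) × 0.3026 × 0.1792^(2/3) × 0.0068^(1/2) = 0.2937 m³/s
V = Q/A = 0.2937/0.3026 = 0.9708 m/s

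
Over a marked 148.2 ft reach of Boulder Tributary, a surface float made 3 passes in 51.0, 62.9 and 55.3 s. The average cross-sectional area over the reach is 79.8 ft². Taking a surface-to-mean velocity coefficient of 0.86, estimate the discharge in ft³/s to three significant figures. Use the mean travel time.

180 ft³/s

t̄ = (51.0 + 62.9 + 55.3) / 3 = 56.4 s
v_surface = L / t̄ = 148.2 / 56.4 = 2.628 ft/s
v_mean = 0.86 × 2.628 = 2.260 ft/s
Q = A × v_mean = 79.8 × 2.260 = 180.3 ft³/s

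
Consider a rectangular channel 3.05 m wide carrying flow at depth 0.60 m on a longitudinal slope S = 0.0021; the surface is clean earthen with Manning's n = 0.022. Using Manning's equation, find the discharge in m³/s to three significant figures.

A = b·y = 3.05 × 0.60 = 1.830 m²
P = b + 2y = 3.05 + 2×0.60 = 4.250 m
R = A/P = 1.830/4.250 = 0.4306 m
Q = (1/n)·A·R^(2/3)·S^(1/2) = (1/0.022) × 1.830 × 0.4306^(2/3) × 0.0021^(1/2) = 2.174 m³/s

2.17 m³/s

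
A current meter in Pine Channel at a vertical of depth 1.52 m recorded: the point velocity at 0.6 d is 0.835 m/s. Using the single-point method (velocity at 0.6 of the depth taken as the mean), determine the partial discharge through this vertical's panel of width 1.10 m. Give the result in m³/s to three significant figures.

v̄ = v₀.₆ = 0.835 m/s
q = v̄ × d × w = 0.8350 × 1.52 × 1.10 = 1.396 m³/s

1.40 m³/s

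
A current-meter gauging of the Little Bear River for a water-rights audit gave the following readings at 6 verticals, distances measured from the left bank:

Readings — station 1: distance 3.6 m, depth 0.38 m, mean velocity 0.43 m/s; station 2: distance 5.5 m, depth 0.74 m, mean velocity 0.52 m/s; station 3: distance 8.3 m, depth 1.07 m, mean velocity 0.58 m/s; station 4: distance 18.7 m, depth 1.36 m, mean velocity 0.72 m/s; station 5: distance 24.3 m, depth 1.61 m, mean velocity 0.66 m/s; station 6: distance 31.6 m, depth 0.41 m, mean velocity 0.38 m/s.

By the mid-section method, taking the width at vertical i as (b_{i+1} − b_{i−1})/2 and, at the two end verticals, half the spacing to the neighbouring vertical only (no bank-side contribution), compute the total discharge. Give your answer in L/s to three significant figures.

w_1 = (5.5 − 3.6)/2 = 0.95 m; q_1 = 0.43 × 0.38 × 0.95 = 0.1552 m³/s
w_2 = (8.3 − 3.6)/2 = 2.35 m; q_2 = 0.52 × 0.74 × 2.35 = 0.9043 m³/s
w_3 = (18.7 − 5.5)/2 = 6.6 m; q_3 = 0.58 × 1.07 × 6.6 = 4.096 m³/s
w_4 = (24.3 − 8.3)/2 = 8 m; q_4 = 0.72 × 1.36 × 8 = 7.834 m³/s
w_5 = (31.6 − 18.7)/2 = 6.45 m; q_5 = 0.66 × 1.61 × 6.45 = 6.854 m³/s
w_6 = (31.6 − 24.3)/2 = 3.65 m; q_6 = 0.38 × 0.41 × 3.65 = 0.5687 m³/s
Q = Σ qᵢ = 20.41 m³/s
= 20.41 × 1000 = 20410 L/s

20400 L/s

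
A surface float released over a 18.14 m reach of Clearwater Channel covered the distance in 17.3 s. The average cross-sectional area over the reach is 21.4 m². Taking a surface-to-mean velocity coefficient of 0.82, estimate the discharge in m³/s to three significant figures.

18.4 m³/s

v_surface = L / t̄ = 18.14 / 17.3 = 1.049 m/s
v_mean = 0.82 × 1.049 = 0.8598 m/s
Q = A × v_mean = 21.4 × 0.8598 = 18.40 m³/s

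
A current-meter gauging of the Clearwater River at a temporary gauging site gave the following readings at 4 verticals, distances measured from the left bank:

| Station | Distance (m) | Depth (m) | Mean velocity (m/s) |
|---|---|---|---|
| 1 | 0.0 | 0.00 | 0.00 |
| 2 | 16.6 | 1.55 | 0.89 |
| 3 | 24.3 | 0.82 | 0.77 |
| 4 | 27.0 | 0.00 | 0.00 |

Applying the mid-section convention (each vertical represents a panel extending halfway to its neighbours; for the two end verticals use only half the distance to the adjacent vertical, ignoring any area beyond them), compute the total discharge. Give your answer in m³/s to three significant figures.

w_2 = (24.3 − 0.0)/2 = 12.15 m; q_2 = 0.89 × 1.55 × 12.15 = 16.76 m³/s
w_3 = (27.0 − 16.6)/2 = 5.2 m; q_3 = 0.77 × 0.82 × 5.2 = 3.283 m³/s
Stations 1, 4 contribute zero (depth or velocity is 0).
Q = Σ qᵢ = 20.04 m³/s

20.0 m³/s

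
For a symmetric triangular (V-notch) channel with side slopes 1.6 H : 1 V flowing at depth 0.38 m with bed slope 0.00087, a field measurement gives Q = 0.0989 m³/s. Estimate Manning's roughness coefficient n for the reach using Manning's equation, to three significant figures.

0.0204

A = z·y² = 1.6×0.38² = 0.2310 m²
P = 2y√(1+z²) = 2×0.38×√(1+1.6²) = 1.434 m
R = A/P = 0.2310/1.434 = 0.1611 m
n = (1/Q)·A·R^(2/3)·S^(1/2) = (1/0.0989) × 0.2310 × 0.2961 × 0.02950 = 0.02040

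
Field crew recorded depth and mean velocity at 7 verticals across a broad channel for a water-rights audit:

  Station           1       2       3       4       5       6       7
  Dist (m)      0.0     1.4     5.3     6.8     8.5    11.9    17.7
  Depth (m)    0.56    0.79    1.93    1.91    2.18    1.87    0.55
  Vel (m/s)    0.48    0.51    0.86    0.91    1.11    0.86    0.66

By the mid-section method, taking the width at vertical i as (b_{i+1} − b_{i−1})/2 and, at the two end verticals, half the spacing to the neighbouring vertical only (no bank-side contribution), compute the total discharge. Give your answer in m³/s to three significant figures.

w_1 = (1.4 − 0.0)/2 = 0.7 m; q_1 = 0.48 × 0.56 × 0.7 = 0.1882 m³/s
w_2 = (5.3 − 0.0)/2 = 2.65 m; q_2 = 0.51 × 0.79 × 2.65 = 1.068 m³/s
w_3 = (6.8 − 1.4)/2 = 2.7 m; q_3 = 0.86 × 1.93 × 2.7 = 4.481 m³/s
w_4 = (8.5 − 5.3)/2 = 1.6 m; q_4 = 0.91 × 1.91 × 1.6 = 2.781 m³/s
w_5 = (11.9 − 6.8)/2 = 2.55 m; q_5 = 1.11 × 2.18 × 2.55 = 6.170 m³/s
w_6 = (17.7 − 8.5)/2 = 4.6 m; q_6 = 0.86 × 1.87 × 4.6 = 7.398 m³/s
w_7 = (17.7 − 11.9)/2 = 2.9 m; q_7 = 0.66 × 0.55 × 2.9 = 1.053 m³/s
Q = Σ qᵢ = 23.14 m³/s

23.1 m³/s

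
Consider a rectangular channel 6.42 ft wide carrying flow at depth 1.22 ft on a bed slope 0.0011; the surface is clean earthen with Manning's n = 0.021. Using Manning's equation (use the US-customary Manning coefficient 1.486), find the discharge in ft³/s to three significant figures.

A = b·y = 6.42 × 1.22 = 7.832 ft²
P = b + 2y = 6.42 + 2×1.22 = 8.860 ft
R = A/P = 7.832/8.860 = 0.8840 ft
Q = (1.486/n)·A·R^(2/3)·S^(1/2) = (1.486/0.021) × 7.832 × 0.8840^(2/3) × 0.0011^(1/2) = 16.93 ft³/s

16.9 ft³/s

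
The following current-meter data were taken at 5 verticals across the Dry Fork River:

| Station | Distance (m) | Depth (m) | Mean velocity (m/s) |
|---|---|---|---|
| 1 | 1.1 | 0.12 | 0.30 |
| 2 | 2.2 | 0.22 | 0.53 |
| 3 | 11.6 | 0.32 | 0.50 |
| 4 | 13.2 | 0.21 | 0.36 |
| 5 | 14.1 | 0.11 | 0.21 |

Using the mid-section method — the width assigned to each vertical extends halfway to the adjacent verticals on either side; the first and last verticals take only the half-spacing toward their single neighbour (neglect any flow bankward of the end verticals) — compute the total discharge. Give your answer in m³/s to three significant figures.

w_1 = (2.2 − 1.1)/2 = 0.55 m; q_1 = 0.30 × 0.12 × 0.55 = 0.01980 m³/s
w_2 = (11.6 − 1.1)/2 = 5.25 m; q_2 = 0.53 × 0.22 × 5.25 = 0.6122 m³/s
w_3 = (13.2 − 2.2)/2 = 5.5 m; q_3 = 0.50 × 0.32 × 5.5 = 0.8800 m³/s
w_4 = (14.1 − 11.6)/2 = 1.25 m; q_4 = 0.36 × 0.21 × 1.25 = 0.09450 m³/s
w_5 = (14.1 − 13.2)/2 = 0.45 m; q_5 = 0.21 × 0.11 × 0.45 = 0.01040 m³/s
Q = Σ qᵢ = 1.617 m³/s

1.62 m³/s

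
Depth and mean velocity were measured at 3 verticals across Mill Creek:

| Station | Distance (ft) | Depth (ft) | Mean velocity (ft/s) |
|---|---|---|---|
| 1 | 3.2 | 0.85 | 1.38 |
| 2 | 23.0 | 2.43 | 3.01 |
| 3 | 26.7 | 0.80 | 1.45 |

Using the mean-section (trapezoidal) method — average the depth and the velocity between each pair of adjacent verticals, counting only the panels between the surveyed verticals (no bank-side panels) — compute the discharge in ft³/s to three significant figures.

Panel 1-2: Δb = 19.8 ft, d̄ = (0.85+2.43)/2 = 1.64, v̄ = (1.38+3.01)/2 = 2.195 → q = 19.8×1.64×2.195 = 71.28 ft³/s
Panel 2-3: Δb = 3.7 ft, d̄ = (2.43+0.80)/2 = 1.615, v̄ = (3.01+1.45)/2 = 2.23 → q = 3.7×1.615×2.23 = 13.33 ft³/s
Q = Σ q = 84.60 ft³/s

84.6 ft³/s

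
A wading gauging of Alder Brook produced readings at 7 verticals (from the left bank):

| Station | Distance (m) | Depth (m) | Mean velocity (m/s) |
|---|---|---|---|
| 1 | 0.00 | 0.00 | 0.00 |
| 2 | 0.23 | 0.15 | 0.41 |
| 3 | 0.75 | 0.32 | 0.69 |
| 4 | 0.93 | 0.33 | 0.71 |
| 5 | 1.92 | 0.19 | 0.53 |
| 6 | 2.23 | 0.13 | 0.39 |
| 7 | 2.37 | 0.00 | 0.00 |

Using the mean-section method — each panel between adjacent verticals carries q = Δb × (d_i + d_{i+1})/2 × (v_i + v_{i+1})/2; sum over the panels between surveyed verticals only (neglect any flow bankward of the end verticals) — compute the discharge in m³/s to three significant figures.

Panel 1-2: Δb = 0.23 m, d̄ = (0.00+0.15)/2 = 0.075, v̄ = (0.00+0.41)/2 = 0.205 → q = 0.23×0.075×0.205 = 0.003536 m³/s
Panel 2-3: Δb = 0.52 m, d̄ = (0.15+0.32)/2 = 0.235, v̄ = (0.41+0.69)/2 = 0.55 → q = 0.52×0.235×0.55 = 0.06721 m³/s
Panel 3-4: Δb = 0.18 m, d̄ = (0.32+0.33)/2 = 0.325, v̄ = (0.69+0.71)/2 = 0.7 → q = 0.18×0.325×0.7 = 0.04095 m³/s
Panel 4-5: Δb = 0.99 m, d̄ = (0.33+0.19)/2 = 0.26, v̄ = (0.71+0.53)/2 = 0.62 → q = 0.99×0.26×0.62 = 0.1596 m³/s
Panel 5-6: Δb = 0.31 m, d̄ = (0.19+0.13)/2 = 0.16, v̄ = (0.53+0.39)/2 = 0.46 → q = 0.31×0.16×0.46 = 0.02282 m³/s
Panel 6-7: Δb = 0.14 m, d̄ = (0.13+0.00)/2 = 0.065, v̄ = (0.39+0.00)/2 = 0.195 → q = 0.14×0.065×0.195 = 0.001775 m³/s
Q = Σ q = 0.2959 m³/s

0.296 m³/s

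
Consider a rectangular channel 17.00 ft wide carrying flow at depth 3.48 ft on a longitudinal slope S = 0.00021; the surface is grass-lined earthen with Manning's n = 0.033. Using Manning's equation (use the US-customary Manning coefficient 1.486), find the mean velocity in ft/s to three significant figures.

A = b·y = 17.00 × 3.48 = 59.16 ft²
P = b + 2y = 17.00 + 2×3.48 = 23.96 ft
R = A/P = 59.16/23.96 = 2.469 ft
Q = (1.486/n)·A·R^(2/3)·S^(1/2) = (1.486/0.033) × 59.16 × 2.469^(2/3) × 0.00021^(1/2) = 70.52 ft³/s
V = Q/A = 70.52/59.16 = 1.192 ft/s

1.19 ft/s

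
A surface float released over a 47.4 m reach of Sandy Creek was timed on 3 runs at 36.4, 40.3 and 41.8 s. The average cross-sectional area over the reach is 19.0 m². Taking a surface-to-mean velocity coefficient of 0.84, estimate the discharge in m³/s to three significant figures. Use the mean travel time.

t̄ = (36.4 + 40.3 + 41.8) / 3 = 39.5 s
v_surface = L / t̄ = 47.4 / 39.5 = 1.200 m/s
v_mean = 0.84 × 1.200 = 1.008 m/s
Q = A × v_mean = 19.0 × 1.008 = 19.15 m³/s

19.2 m³/s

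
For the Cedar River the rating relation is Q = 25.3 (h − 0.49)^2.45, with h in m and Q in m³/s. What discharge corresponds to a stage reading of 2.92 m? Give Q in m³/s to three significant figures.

Q = 25.3 × (2.92 − 0.49)^2.45 = 25.3 × 2.43^2.45 = 222.8 m³/s

223 m³/s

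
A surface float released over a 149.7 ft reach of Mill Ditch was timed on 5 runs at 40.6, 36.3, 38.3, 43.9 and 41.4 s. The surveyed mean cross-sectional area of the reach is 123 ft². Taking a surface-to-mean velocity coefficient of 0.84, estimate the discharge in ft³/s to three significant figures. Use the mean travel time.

t̄ = (40.6 + 36.3 + 38.3 + 43.9 + 41.4) / 5 = 40.1 s
v_surface = L / t̄ = 149.7 / 40.1 = 3.733 ft/s
v_mean = 0.84 × 3.733 = 3.136 ft/s
Q = A × v_mean = 123 × 3.136 = 385.7 ft³/s

386 ft³/s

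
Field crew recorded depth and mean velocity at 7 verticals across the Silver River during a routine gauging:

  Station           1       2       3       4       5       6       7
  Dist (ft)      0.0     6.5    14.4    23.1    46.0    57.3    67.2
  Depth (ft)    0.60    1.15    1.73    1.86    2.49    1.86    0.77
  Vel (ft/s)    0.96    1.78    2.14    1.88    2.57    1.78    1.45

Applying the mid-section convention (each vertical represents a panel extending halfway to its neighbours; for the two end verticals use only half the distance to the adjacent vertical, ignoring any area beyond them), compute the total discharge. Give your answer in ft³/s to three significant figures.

253 ft³/s

w_1 = (6.5 − 0.0)/2 = 3.25 ft; q_1 = 0.96 × 0.60 × 3.25 = 1.872 ft³/s
w_2 = (14.4 − 0.0)/2 = 7.2 ft; q_2 = 1.78 × 1.15 × 7.2 = 14.74 ft³/s
w_3 = (23.1 − 6.5)/2 = 8.3 ft; q_3 = 2.14 × 1.73 × 8.3 = 30.73 ft³/s
w_4 = (46.0 − 14.4)/2 = 15.8 ft; q_4 = 1.88 × 1.86 × 15.8 = 55.25 ft³/s
w_5 = (57.3 − 23.1)/2 = 17.1 ft; q_5 = 2.57 × 2.49 × 17.1 = 109.4 ft³/s
w_6 = (67.2 − 46.0)/2 = 10.6 ft; q_6 = 1.78 × 1.86 × 10.6 = 35.09 ft³/s
w_7 = (67.2 − 57.3)/2 = 4.95 ft; q_7 = 1.45 × 0.77 × 4.95 = 5.527 ft³/s
Q = Σ qᵢ = 252.6 ft³/s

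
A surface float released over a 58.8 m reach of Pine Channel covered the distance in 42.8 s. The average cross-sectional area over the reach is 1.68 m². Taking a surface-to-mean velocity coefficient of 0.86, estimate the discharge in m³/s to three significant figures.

v_surface = L / t̄ = 58.8 / 42.8 = 1.374 m/s
v_mean = 0.86 × 1.374 = 1.181 m/s
Q = A × v_mean = 1.68 × 1.181 = 1.985 m³/s

1.98 m³/s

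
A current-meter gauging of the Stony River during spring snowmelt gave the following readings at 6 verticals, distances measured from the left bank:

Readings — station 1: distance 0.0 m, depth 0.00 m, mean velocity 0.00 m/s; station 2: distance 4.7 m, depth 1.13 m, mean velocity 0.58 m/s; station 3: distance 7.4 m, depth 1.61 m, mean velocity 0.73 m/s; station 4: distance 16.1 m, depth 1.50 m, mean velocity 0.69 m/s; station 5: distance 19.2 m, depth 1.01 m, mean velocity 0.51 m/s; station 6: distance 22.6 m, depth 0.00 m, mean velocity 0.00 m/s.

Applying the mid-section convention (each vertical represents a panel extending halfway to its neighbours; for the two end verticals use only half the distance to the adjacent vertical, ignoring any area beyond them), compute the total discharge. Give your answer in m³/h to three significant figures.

60900 m³/h

w_2 = (7.4 − 0.0)/2 = 3.7 m; q_2 = 0.58 × 1.13 × 3.7 = 2.425 m³/s
w_3 = (16.1 − 4.7)/2 = 5.7 m; q_3 = 0.73 × 1.61 × 5.7 = 6.699 m³/s
w_4 = (19.2 − 7.4)/2 = 5.9 m; q_4 = 0.69 × 1.50 × 5.9 = 6.107 m³/s
w_5 = (22.6 − 16.1)/2 = 3.25 m; q_5 = 0.51 × 1.01 × 3.25 = 1.674 m³/s
Stations 1, 6 contribute zero (depth or velocity is 0).
Q = Σ qᵢ = 16.90 m³/s
= 16.90 × 3600 = 60860 m³/h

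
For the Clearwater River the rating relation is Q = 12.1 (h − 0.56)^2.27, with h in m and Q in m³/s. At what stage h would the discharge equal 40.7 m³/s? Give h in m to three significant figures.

h − h₀ = (Q/C)^(1/b) = (40.7/12.1)^(1/2.27) = 1.706 m
h = 0.56 + 1.706 = 2.266 m

2.27 m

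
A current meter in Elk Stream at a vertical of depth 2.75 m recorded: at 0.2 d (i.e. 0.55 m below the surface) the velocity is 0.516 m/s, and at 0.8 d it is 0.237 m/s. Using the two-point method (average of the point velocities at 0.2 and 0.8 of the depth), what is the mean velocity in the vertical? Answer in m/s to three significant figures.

v̄ = (0.516 + 0.237) / 2 = 0.3765 m/s

0.377 m/s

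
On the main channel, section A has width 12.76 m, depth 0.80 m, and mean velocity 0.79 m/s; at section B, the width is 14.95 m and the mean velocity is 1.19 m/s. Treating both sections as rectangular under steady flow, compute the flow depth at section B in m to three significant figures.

0.453 m

Q = A₁V₁ = (12.76×0.80) × 0.79 = 8.064 m³/s
d₂ = Q/(b₂ V₂) = 8.064/(14.95×1.19) = 0.4533 m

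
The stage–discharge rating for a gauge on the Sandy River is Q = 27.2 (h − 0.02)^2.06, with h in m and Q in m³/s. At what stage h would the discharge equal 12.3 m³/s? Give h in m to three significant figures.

0.700 m

h − h₀ = (Q/C)^(1/b) = (12.3/27.2)^(1/2.06) = 0.6803 m
h = 0.02 + 0.6803 = 0.7003 m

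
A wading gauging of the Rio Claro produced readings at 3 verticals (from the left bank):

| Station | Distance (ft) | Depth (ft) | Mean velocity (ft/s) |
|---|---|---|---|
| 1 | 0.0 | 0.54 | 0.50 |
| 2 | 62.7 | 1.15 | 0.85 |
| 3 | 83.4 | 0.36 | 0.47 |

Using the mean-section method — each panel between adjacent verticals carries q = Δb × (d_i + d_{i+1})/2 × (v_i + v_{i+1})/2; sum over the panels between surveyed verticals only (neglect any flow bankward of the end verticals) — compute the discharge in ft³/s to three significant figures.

46.1 ft³/s

Panel 1-2: Δb = 62.7 ft, d̄ = (0.54+1.15)/2 = 0.845, v̄ = (0.50+0.85)/2 = 0.675 → q = 62.7×0.845×0.675 = 35.76 ft³/s
Panel 2-3: Δb = 20.7 ft, d̄ = (1.15+0.36)/2 = 0.755, v̄ = (0.85+0.47)/2 = 0.66 → q = 20.7×0.755×0.66 = 10.31 ft³/s
Q = Σ q = 46.08 ft³/s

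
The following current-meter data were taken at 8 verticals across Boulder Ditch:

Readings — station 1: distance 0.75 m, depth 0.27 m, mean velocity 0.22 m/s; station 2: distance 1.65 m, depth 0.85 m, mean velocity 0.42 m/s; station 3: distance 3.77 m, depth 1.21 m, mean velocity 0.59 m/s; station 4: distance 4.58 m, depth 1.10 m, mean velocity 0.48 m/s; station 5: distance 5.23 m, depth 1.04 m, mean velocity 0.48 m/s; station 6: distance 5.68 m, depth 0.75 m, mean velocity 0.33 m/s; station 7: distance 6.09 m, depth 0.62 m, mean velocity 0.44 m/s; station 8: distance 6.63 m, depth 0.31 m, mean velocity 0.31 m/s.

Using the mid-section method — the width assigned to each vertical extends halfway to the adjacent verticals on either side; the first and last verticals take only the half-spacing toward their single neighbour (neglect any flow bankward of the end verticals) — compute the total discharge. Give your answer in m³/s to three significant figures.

2.53 m³/s

w_1 = (1.65 − 0.75)/2 = 0.45 m; q_1 = 0.22 × 0.27 × 0.45 = 0.02673 m³/s
w_2 = (3.77 − 0.75)/2 = 1.51 m; q_2 = 0.42 × 0.85 × 1.51 = 0.5391 m³/s
w_3 = (4.58 − 1.65)/2 = 1.465 m; q_3 = 0.59 × 1.21 × 1.465 = 1.046 m³/s
w_4 = (5.23 − 3.77)/2 = 0.73 m; q_4 = 0.48 × 1.10 × 0.73 = 0.3854 m³/s
w_5 = (5.68 − 4.58)/2 = 0.55 m; q_5 = 0.48 × 1.04 × 0.55 = 0.2746 m³/s
w_6 = (6.09 − 5.23)/2 = 0.43 m; q_6 = 0.33 × 0.75 × 0.43 = 0.1064 m³/s
w_7 = (6.63 − 5.68)/2 = 0.475 m; q_7 = 0.44 × 0.62 × 0.475 = 0.1296 m³/s
w_8 = (6.63 − 6.09)/2 = 0.27 m; q_8 = 0.31 × 0.31 × 0.27 = 0.02595 m³/s
Q = Σ qᵢ = 2.534 m³/s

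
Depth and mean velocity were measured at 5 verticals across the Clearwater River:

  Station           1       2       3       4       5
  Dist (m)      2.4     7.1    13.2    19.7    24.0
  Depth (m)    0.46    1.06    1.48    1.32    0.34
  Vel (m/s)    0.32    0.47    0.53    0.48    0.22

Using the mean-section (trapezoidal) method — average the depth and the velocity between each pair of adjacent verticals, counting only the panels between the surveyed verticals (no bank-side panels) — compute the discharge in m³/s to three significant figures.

Panel 1-2: Δb = 4.7 m, d̄ = (0.46+1.06)/2 = 0.76, v̄ = (0.32+0.47)/2 = 0.395 → q = 4.7×0.76×0.395 = 1.411 m³/s
Panel 2-3: Δb = 6.1 m, d̄ = (1.06+1.48)/2 = 1.27, v̄ = (0.47+0.53)/2 = 0.5 → q = 6.1×1.27×0.5 = 3.874 m³/s
Panel 3-4: Δb = 6.5 m, d̄ = (1.48+1.32)/2 = 1.4, v̄ = (0.53+0.48)/2 = 0.505 → q = 6.5×1.4×0.505 = 4.596 m³/s
Panel 4-5: Δb = 4.3 m, d̄ = (1.32+0.34)/2 = 0.83, v̄ = (0.48+0.22)/2 = 0.35 → q = 4.3×0.83×0.35 = 1.249 m³/s
Q = Σ q = 11.13 m³/s

11.1 m³/s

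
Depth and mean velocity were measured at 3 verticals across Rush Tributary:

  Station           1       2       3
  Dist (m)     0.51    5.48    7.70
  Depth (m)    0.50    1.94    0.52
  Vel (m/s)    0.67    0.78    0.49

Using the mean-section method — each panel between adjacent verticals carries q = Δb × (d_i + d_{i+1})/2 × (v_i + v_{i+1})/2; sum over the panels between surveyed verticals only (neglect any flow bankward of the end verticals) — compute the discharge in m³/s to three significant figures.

Panel 1-2: Δb = 4.97 m, d̄ = (0.50+1.94)/2 = 1.22, v̄ = (0.67+0.78)/2 = 0.725 → q = 4.97×1.22×0.725 = 4.396 m³/s
Panel 2-3: Δb = 2.22 m, d̄ = (1.94+0.52)/2 = 1.23, v̄ = (0.78+0.49)/2 = 0.635 → q = 2.22×1.23×0.635 = 1.734 m³/s
Q = Σ q = 6.130 m³/s

6.13 m³/s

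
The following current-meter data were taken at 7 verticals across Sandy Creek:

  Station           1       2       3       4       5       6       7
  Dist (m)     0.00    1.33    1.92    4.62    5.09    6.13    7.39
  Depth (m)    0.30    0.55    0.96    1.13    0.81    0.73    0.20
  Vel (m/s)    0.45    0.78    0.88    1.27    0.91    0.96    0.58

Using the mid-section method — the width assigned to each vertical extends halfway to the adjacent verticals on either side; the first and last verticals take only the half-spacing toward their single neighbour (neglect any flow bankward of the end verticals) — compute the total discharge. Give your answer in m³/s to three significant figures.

w_1 = (1.33 − 0.00)/2 = 0.665 m; q_1 = 0.45 × 0.30 × 0.665 = 0.08978 m³/s
w_2 = (1.92 − 0.00)/2 = 0.96 m; q_2 = 0.78 × 0.55 × 0.96 = 0.4118 m³/s
w_3 = (4.62 − 1.33)/2 = 1.645 m; q_3 = 0.88 × 0.96 × 1.645 = 1.390 m³/s
w_4 = (5.09 − 1.92)/2 = 1.585 m; q_4 = 1.27 × 1.13 × 1.585 = 2.275 m³/s
w_5 = (6.13 − 4.62)/2 = 0.755 m; q_5 = 0.91 × 0.81 × 0.755 = 0.5565 m³/s
w_6 = (7.39 − 5.09)/2 = 1.15 m; q_6 = 0.96 × 0.73 × 1.15 = 0.8059 m³/s
w_7 = (7.39 − 6.13)/2 = 0.63 m; q_7 = 0.58 × 0.20 × 0.63 = 0.07308 m³/s
Q = Σ qᵢ = 5.601 m³/s

5.60 m³/s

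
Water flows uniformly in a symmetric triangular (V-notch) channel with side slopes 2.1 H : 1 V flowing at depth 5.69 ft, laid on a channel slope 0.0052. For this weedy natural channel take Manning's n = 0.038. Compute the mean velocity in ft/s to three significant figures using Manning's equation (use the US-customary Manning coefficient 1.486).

A = z·y² = 2.1×5.69² = 67.99 ft²
P = 2y√(1+z²) = 2×5.69×√(1+2.1²) = 26.47 ft
R = A/P = 67.99/26.47 = 2.569 ft
Q = (1.486/n)·A·R^(2/3)·S^(1/2) = (1.486/0.038) × 67.99 × 2.569^(2/3) × 0.0052^(1/2) = 359.6 ft³/s
V = Q/A = 359.6/67.99 = 5.289 ft/s

5.29 ft/s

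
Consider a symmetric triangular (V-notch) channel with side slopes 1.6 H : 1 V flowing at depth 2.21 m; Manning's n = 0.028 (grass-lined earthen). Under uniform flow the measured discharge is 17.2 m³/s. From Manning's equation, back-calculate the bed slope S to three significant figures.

0.00414

A = z·y² = 1.6×2.21² = 7.815 m²
P = 2y√(1+z²) = 2×2.21×√(1+1.6²) = 8.340 m
R = A/P = 7.815/8.340 = 0.9370 m
S = (Q·n / (1·A·R^(2/3)))² = (17.2×0.028 / (1×7.815×0.9576))² = 0.004142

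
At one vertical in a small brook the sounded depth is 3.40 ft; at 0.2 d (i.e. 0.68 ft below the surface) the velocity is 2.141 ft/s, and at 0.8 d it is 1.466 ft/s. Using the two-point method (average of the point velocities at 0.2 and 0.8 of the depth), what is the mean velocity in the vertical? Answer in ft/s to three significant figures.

1.80 ft/s

v̄ = (2.141 + 1.466) / 2 = 1.804 ft/s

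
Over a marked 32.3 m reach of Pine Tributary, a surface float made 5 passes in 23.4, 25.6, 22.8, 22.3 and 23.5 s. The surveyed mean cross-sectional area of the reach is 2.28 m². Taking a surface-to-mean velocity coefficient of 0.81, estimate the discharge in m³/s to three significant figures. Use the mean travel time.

t̄ = (23.4 + 25.6 + 22.8 + 22.3 + 23.5) / 5 = 23.52 s
v_surface = L / t̄ = 32.3 / 23.52 = 1.373 m/s
v_mean = 0.81 × 1.373 = 1.112 m/s
Q = A × v_mean = 2.28 × 1.112 = 2.536 m³/s

2.54 m³/s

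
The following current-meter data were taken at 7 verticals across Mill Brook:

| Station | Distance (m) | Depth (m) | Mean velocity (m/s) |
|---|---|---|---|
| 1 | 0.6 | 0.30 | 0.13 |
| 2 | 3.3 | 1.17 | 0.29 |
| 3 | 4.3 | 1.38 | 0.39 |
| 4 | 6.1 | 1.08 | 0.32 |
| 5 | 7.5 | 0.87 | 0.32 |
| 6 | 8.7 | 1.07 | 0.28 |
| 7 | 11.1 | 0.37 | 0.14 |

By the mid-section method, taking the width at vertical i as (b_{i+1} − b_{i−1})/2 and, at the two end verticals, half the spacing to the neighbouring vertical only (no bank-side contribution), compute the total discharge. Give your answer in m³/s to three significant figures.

w_1 = (3.3 − 0.6)/2 = 1.35 m; q_1 = 0.13 × 0.30 × 1.35 = 0.05265 m³/s
w_2 = (4.3 − 0.6)/2 = 1.85 m; q_2 = 0.29 × 1.17 × 1.85 = 0.6277 m³/s
w_3 = (6.1 − 3.3)/2 = 1.4 m; q_3 = 0.39 × 1.38 × 1.4 = 0.7535 m³/s
w_4 = (7.5 − 4.3)/2 = 1.6 m; q_4 = 0.32 × 1.08 × 1.6 = 0.5530 m³/s
w_5 = (8.7 − 6.1)/2 = 1.3 m; q_5 = 0.32 × 0.87 × 1.3 = 0.3619 m³/s
w_6 = (11.1 − 7.5)/2 = 1.8 m; q_6 = 0.28 × 1.07 × 1.8 = 0.5393 m³/s
w_7 = (11.1 − 8.7)/2 = 1.2 m; q_7 = 0.14 × 0.37 × 1.2 = 0.06216 m³/s
Q = Σ qᵢ = 2.950 m³/s

2.95 m³/s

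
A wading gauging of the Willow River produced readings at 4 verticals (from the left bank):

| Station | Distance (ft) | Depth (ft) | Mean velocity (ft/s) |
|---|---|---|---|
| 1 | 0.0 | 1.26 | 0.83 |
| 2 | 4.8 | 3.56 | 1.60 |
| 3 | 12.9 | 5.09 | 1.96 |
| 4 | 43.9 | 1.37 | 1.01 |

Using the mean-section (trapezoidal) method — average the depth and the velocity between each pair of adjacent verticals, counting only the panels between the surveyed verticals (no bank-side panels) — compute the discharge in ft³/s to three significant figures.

Panel 1-2: Δb = 4.8 ft, d̄ = (1.26+3.56)/2 = 2.41, v̄ = (0.83+1.60)/2 = 1.215 → q = 4.8×2.41×1.215 = 14.06 ft³/s
Panel 2-3: Δb = 8.1 ft, d̄ = (3.56+5.09)/2 = 4.325, v̄ = (1.60+1.96)/2 = 1.78 → q = 8.1×4.325×1.78 = 62.36 ft³/s
Panel 3-4: Δb = 31 ft, d̄ = (5.09+1.37)/2 = 3.23, v̄ = (1.96+1.01)/2 = 1.485 → q = 31×3.23×1.485 = 148.7 ft³/s
Q = Σ q = 225.1 ft³/s

225 ft³/s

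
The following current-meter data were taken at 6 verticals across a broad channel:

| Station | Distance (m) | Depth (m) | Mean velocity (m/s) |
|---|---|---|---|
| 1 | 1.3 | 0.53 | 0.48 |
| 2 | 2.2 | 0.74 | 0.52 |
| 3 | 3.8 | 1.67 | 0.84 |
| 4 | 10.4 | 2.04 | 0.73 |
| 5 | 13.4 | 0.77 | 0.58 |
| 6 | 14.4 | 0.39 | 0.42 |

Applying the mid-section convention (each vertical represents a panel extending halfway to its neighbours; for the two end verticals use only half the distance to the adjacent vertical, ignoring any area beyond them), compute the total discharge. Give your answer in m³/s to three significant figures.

14.5 m³/s

w_1 = (2.2 − 1.3)/2 = 0.45 m; q_1 = 0.48 × 0.53 × 0.45 = 0.1145 m³/s
w_2 = (3.8 − 1.3)/2 = 1.25 m; q_2 = 0.52 × 0.74 × 1.25 = 0.4810 m³/s
w_3 = (10.4 − 2.2)/2 = 4.1 m; q_3 = 0.84 × 1.67 × 4.1 = 5.751 m³/s
w_4 = (13.4 − 3.8)/2 = 4.8 m; q_4 = 0.73 × 2.04 × 4.8 = 7.148 m³/s
w_5 = (14.4 − 10.4)/2 = 2 m; q_5 = 0.58 × 0.77 × 2 = 0.8932 m³/s
w_6 = (14.4 − 13.4)/2 = 0.5 m; q_6 = 0.42 × 0.39 × 0.5 = 0.08190 m³/s
Q = Σ qᵢ = 14.47 m³/s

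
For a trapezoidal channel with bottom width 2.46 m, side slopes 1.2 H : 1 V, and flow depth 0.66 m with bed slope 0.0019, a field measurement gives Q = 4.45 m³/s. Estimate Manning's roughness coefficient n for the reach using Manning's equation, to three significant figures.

0.0128

A = (b + z·y)·y = (2.46 + 1.2×0.66)×0.66 = 2.146 m²
P = b + 2y√(1+z²) = 2.46 + 2×0.66×√(1+1.2²) = 4.522 m
R = A/P = 2.146/4.522 = 0.4746 m
n = (1/Q)·A·R^(2/3)·S^(1/2) = (1/4.45) × 2.146 × 0.6085 × 0.04359 = 0.01279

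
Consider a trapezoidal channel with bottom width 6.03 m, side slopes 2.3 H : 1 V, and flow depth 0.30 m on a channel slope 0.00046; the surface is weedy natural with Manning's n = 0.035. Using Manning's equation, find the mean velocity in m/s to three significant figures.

0.254 m/s

A = (b + z·y)·y = (6.03 + 2.3×0.30)×0.30 = 2.016 m²
P = b + 2y√(1+z²) = 6.03 + 2×0.30×√(1+2.3²) = 7.535 m
R = A/P = 2.016/7.535 = 0.2676 m
Q = (1/n)·A·R^(2/3)·S^(1/2) = (1/0.035) × 2.016 × 0.2676^(2/3) × 0.00046^(1/2) = 0.5130 m³/s
V = Q/A = 0.5130/2.016 = 0.2544 m/s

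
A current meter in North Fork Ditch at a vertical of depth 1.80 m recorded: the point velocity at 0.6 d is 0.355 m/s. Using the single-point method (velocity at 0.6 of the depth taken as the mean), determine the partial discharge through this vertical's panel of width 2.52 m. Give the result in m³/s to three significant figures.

v̄ = v₀.₆ = 0.355 m/s
q = v̄ × d × w = 0.3550 × 1.80 × 2.52 = 1.610 m³/s

1.61 m³/s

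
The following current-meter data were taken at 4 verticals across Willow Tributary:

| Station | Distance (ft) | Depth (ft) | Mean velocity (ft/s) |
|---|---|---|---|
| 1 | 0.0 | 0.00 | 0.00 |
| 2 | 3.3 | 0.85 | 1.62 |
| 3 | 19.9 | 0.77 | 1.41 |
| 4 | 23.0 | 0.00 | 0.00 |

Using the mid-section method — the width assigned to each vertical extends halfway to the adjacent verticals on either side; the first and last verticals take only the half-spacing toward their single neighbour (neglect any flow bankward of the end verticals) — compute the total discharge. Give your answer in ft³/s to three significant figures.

w_2 = (19.9 − 0.0)/2 = 9.95 ft; q_2 = 1.62 × 0.85 × 9.95 = 13.70 ft³/s
w_3 = (23.0 − 3.3)/2 = 9.85 ft; q_3 = 1.41 × 0.77 × 9.85 = 10.69 ft³/s
Stations 1, 4 contribute zero (depth or velocity is 0).
Q = Σ qᵢ = 24.40 ft³/s

24.4 ft³/s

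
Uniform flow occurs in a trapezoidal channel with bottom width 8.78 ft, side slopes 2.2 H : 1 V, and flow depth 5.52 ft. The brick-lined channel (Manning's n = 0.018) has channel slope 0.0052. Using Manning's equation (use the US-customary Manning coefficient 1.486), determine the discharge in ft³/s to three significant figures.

A = (b + z·y)·y = (8.78 + 2.2×5.52)×5.52 = 115.5 ft²
P = b + 2y√(1+z²) = 8.78 + 2×5.52×√(1+2.2²) = 35.46 ft
R = A/P = 115.5/35.46 = 3.257 ft
Q = (1.486/n)·A·R^(2/3)·S^(1/2) = (1.486/0.018) × 115.5 × 3.257^(2/3) × 0.0052^(1/2) = 1511 ft³/s

1510 ft³/s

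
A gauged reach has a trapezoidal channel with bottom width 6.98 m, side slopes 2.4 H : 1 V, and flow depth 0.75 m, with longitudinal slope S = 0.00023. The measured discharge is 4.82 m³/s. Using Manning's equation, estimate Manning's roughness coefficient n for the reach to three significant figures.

A = (b + z·y)·y = (6.98 + 2.4×0.75)×0.75 = 6.585 m²
P = b + 2y√(1+z²) = 6.98 + 2×0.75×√(1+2.4²) = 10.88 m
R = A/P = 6.585/10.88 = 0.6052 m
n = (1/Q)·A·R^(2/3)·S^(1/2) = (1/4.82) × 6.585 × 0.7155 × 0.01517 = 0.01482

0.0148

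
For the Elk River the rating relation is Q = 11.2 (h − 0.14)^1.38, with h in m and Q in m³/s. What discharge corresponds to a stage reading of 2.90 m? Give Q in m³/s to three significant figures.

Q = 11.2 × (2.90 − 0.14)^1.38 = 11.2 × 2.76^1.38 = 45.46 m³/s

45.5 m³/s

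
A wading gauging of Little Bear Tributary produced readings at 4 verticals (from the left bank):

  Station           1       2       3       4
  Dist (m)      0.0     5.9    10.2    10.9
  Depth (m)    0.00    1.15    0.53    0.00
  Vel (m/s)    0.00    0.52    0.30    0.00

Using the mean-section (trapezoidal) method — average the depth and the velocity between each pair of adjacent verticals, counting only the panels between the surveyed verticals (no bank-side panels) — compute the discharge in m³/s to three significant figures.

2.39 m³/s

Panel 1-2: Δb = 5.9 m, d̄ = (0.00+1.15)/2 = 0.575, v̄ = (0.00+0.52)/2 = 0.26 → q = 5.9×0.575×0.26 = 0.8821 m³/s
Panel 2-3: Δb = 4.3 m, d̄ = (1.15+0.53)/2 = 0.84, v̄ = (0.52+0.30)/2 = 0.41 → q = 4.3×0.84×0.41 = 1.481 m³/s
Panel 3-4: Δb = 0.7 m, d̄ = (0.53+0.00)/2 = 0.265, v̄ = (0.30+0.00)/2 = 0.15 → q = 0.7×0.265×0.15 = 0.02783 m³/s
Q = Σ q = 2.391 m³/s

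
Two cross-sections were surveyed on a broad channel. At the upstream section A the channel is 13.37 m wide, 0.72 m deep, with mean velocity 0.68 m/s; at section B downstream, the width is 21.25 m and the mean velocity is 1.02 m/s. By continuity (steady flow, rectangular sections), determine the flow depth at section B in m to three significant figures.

Q = A₁V₁ = (13.37×0.72) × 0.68 = 6.546 m³/s
d₂ = Q/(b₂ V₂) = 6.546/(21.25×1.02) = 0.3020 m

0.302 m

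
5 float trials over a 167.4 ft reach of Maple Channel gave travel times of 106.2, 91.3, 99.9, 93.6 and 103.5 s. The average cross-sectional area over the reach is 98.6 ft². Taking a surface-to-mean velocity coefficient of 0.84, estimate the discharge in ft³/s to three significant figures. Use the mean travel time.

140 ft³/s

t̄ = (106.2 + 91.3 + 99.9 + 93.6 + 103.5) / 5 = 98.9 s
v_surface = L / t̄ = 167.4 / 98.9 = 1.693 ft/s
v_mean = 0.84 × 1.693 = 1.422 ft/s
Q = A × v_mean = 98.6 × 1.422 = 140.2 ft³/s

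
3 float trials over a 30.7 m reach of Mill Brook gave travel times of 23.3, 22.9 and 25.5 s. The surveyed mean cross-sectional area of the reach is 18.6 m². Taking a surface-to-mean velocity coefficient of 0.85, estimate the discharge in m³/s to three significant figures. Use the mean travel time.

t̄ = (23.3 + 22.9 + 25.5) / 3 = 23.9 s
v_surface = L / t̄ = 30.7 / 23.9 = 1.285 m/s
v_mean = 0.85 × 1.285 = 1.092 m/s
Q = A × v_mean = 18.6 × 1.092 = 20.31 m³/s

20.3 m³/s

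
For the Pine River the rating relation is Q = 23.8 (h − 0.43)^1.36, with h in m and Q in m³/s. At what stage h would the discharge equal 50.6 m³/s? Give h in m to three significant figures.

h − h₀ = (Q/C)^(1/b) = (50.6/23.8)^(1/1.36) = 1.741 m
h = 0.43 + 1.741 = 2.171 m

2.17 m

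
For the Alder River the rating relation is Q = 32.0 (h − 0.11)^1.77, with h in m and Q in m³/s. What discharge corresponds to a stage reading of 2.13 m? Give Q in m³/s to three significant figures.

Q = 32.0 × (2.13 − 0.11)^1.77 = 32.0 × 2.02^1.77 = 111.1 m³/s

111 m³/s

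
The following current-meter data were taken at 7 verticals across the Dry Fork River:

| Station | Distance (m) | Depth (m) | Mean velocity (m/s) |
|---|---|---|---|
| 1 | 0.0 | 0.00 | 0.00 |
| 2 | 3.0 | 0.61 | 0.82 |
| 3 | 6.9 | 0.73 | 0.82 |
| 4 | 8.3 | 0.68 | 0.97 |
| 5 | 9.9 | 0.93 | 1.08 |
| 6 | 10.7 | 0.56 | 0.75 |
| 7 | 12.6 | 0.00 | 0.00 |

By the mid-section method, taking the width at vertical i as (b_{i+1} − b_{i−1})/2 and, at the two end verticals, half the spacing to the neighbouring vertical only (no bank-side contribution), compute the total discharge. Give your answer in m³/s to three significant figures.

w_2 = (6.9 − 0.0)/2 = 3.45 m; q_2 = 0.82 × 0.61 × 3.45 = 1.726 m³/s
w_3 = (8.3 − 3.0)/2 = 2.65 m; q_3 = 0.82 × 0.73 × 2.65 = 1.586 m³/s
w_4 = (9.9 − 6.9)/2 = 1.5 m; q_4 = 0.97 × 0.68 × 1.5 = 0.9894 m³/s
w_5 = (10.7 − 8.3)/2 = 1.2 m; q_5 = 1.08 × 0.93 × 1.2 = 1.205 m³/s
w_6 = (12.6 − 9.9)/2 = 1.35 m; q_6 = 0.75 × 0.56 × 1.35 = 0.5670 m³/s
Stations 1, 7 contribute zero (depth or velocity is 0).
Q = Σ qᵢ = 6.074 m³/s

6.07 m³/s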